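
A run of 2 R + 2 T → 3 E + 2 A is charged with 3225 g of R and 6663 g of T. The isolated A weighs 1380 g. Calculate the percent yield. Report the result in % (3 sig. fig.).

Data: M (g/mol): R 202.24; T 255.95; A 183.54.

n(R) = 3225 / 202.24 = 15.95 mol
n(T) = 6663 / 255.95 = 26.03 mol
n/ν for R = 15.95/2 = 7.975
n/ν for T = 26.03/2 = 13.02
Smallest n/ν is R → limiting reagent.
theoretical n(A) = (2/2) × 15.95 = 15.95 mol → 2927 g
% yield = 1380 / 2927 × 100 = 47.15 %

47.2 %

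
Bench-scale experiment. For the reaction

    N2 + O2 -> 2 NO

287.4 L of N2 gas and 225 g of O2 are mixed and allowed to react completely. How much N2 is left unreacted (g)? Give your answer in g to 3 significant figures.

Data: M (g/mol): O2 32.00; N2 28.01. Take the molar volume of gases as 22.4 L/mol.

n(N2) = 287.4 / 22.4 = 12.83 mol
n(O2) = 225.0 / 32.00 = 7.031 mol
n/ν for N2 = 12.83/1 = 12.83
n/ν for O2 = 7.031/1 = 7.031
Smallest n/ν is O2 → limiting reagent.
N2 consumed = (1/1) × 7.031 = 7.031 mol
N2 remaining = 12.83 − 7.031 = 5.799 mol
mass = 5.799 × 28.01 = 162.4 g

162 g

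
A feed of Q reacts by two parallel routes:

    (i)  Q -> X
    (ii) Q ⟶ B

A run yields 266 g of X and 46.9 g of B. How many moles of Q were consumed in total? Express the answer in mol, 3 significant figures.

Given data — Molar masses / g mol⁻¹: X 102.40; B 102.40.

n(X) = 266 / 102.40 = 2.598 mol
n(B) = 46.9 / 102.40 = 0.4580 mol
n(Q) via (i) = (1/1)×2.598 = 2.598 mol
n(Q) via (ii) = (1/1)×0.4580 = 0.4580 mol
total n(Q) = 2.598 + 0.4580 = 3.056 mol

3.06 mol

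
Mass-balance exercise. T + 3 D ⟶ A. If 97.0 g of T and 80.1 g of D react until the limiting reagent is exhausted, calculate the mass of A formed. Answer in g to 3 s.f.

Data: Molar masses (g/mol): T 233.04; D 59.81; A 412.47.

n(T) = 97.00 / 233.04 = 0.4162 mol
n(D) = 80.10 / 59.81 = 1.339 mol
n/ν → T: 0.4162, D: 0.4463; T is limiting.
n(A) = (1/1) × 0.4162 = 0.4162 mol
mass = 0.4162 × 412.47 = 171.7 g

172 g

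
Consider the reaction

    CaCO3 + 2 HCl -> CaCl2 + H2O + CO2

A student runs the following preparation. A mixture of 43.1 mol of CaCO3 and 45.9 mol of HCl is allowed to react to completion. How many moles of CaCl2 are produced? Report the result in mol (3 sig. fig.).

23.0 mol

n(CaCO3) = 43.10 mol
n(HCl) = 45.90 mol
n/ν → CaCO3: 43.10, HCl: 22.95; HCl is limiting.
n(CaCl2) = (1/2) × 45.90 = 22.95 mol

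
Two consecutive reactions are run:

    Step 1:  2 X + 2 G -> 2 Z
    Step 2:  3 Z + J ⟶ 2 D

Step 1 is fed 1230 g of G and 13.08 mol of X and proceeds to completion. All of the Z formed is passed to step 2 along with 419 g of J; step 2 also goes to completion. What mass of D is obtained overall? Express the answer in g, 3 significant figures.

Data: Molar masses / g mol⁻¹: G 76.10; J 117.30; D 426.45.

Step 1:
n(G) = 1230 / 76.10 = 16.16 mol
n(X) = 13.08 mol
n/ν for G = 16.16/2 = 8.080
n/ν for X = 13.08/2 = 6.540
Smallest n/ν is X → limiting reagent.
n(Z) produced = (2/2) × 13.08 = 13.08 mol
Step 2:
n(Z) available = 13.08 mol
n(J) = 419.0 / 117.30 = 3.572 mol
n/ν for Z = 13.08/3 = 4.360
n/ν for J = 3.572/1 = 3.572
Smallest n/ν is J → limiting reagent.
n(D) = (2/1) × 3.572 = 7.144 mol
mass = 7.144 × 426.45 = 3047 g

3050 g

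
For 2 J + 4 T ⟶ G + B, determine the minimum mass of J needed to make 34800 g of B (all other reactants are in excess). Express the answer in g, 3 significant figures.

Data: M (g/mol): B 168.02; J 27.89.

n(B) = 34800 / 168.02 = 207.1 mol
n(J) = (2/1) × 207.1 = 414.2 mol
mass = 414.2 × 27.89 = 11550 g

11600 g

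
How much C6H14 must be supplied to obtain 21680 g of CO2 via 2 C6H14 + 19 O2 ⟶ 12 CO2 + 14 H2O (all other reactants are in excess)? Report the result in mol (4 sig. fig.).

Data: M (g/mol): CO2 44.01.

82.10 mol

n(CO2) = 21680 / 44.01 = 492.6 mol
n(C6H14) = (2/12) × 492.6 = 82.10 mol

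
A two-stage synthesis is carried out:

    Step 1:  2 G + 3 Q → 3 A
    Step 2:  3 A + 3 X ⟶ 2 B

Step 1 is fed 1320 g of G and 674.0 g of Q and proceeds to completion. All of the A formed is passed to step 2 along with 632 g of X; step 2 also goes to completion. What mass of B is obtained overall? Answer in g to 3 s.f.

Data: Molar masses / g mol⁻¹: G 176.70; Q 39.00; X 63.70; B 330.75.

Step 1:
n(G) = 1320 / 176.70 = 7.470 mol
n(Q) = 674.0 / 39.00 = 17.28 mol
n/ν for G = 7.470/2 = 3.735
n/ν for Q = 17.28/3 = 5.760
Smallest n/ν is G → limiting reagent.
n(A) produced = (3/2) × 7.470 = 11.21 mol
Step 2:
n(A) available = 11.21 mol
n(X) = 632.0 / 63.70 = 9.922 mol
n/ν for A = 11.21/3 = 3.737
n/ν for X = 9.922/3 = 3.307
Smallest n/ν is X → limiting reagent.
n(B) = (2/3) × 9.922 = 6.615 mol
mass = 6.615 × 330.75 = 2188 g

2190 g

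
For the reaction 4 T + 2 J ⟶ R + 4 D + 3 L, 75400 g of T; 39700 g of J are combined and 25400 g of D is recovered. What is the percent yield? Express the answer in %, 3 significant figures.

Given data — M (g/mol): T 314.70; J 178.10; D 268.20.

39.5 %

n(T) = 75400 / 314.70 = 239.6 mol
n(J) = 39700 / 178.10 = 222.9 mol
n/ν → T: 59.90, J: 111.5; T is limiting.
theoretical n(D) = (4/4) × 239.6 = 239.6 mol → 64260 g
% yield = 25400 / 64260 × 100 = 39.53 %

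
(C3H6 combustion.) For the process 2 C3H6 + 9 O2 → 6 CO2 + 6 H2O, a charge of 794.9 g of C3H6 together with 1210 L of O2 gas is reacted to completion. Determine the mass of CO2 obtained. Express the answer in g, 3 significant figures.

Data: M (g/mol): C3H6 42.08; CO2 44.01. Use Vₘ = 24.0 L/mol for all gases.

n(C3H6) = 794.9 / 42.08 = 18.89 mol
n(O2) = 1210 / 24.0 = 50.42 mol
n/ν → C3H6: 9.445, O2: 5.602; O2 is limiting.
n(CO2) = (6/9) × 50.42 = 33.61 mol
mass = 33.61 × 44.01 = 1479 g

1480 g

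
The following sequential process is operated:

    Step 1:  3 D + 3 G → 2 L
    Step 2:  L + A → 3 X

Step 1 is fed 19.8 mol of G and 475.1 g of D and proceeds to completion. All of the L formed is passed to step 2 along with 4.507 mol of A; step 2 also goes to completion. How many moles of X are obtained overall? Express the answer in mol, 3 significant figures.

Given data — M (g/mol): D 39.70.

13.5 mol

Step 1:
n(G) = 19.80 mol
n(D) = 475.1 / 39.70 = 11.97 mol
n/ν for G = 19.80/3 = 6.600
n/ν for D = 11.97/3 = 3.990
Smallest n/ν is D → limiting reagent.
n(L) produced = (2/3) × 11.97 = 7.980 mol
Step 2:
n(L) available = 7.980 mol
n(A) = 4.507 mol
n/ν for L = 7.980/1 = 7.980
n/ν for A = 4.507/1 = 4.507
Smallest n/ν is A → limiting reagent.
n(X) = (3/1) × 4.507 = 13.52 mol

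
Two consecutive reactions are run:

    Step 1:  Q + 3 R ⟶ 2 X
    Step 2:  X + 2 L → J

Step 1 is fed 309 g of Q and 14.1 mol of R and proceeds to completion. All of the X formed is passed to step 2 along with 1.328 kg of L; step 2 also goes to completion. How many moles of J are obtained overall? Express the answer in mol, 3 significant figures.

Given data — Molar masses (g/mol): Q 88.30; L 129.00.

5.15 mol

Step 1:
n(Q) = 309.0 / 88.30 = 3.499 mol
n(R) = 14.10 mol
n/ν for Q = 3.499/1 = 3.499
n/ν for R = 14.10/3 = 4.700
Smallest n/ν is Q → limiting reagent.
n(X) produced = (2/1) × 3.499 = 6.998 mol
Step 2:
n(X) available = 6.998 mol
n(L) = 1.328×1000 / 129.00 = 10.29 mol
n/ν for X = 6.998/1 = 6.998
n/ν for L = 10.29/2 = 5.145
Smallest n/ν is L → limiting reagent.
n(J) = (1/2) × 10.29 = 5.145 mol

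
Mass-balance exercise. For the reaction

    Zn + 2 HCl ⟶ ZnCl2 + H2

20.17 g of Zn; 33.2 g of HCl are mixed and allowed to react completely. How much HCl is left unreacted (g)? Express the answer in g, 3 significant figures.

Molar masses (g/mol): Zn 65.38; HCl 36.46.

n(Zn) = 20.17 / 65.38 = 0.3085 mol
n(HCl) = 33.20 / 36.46 = 0.9106 mol
n/ν for Zn = 0.3085/1 = 0.3085
n/ν for HCl = 0.9106/2 = 0.4553
Smallest n/ν is Zn → limiting reagent.
HCl consumed = (2/1) × 0.3085 = 0.6170 mol
HCl remaining = 0.9106 − 0.6170 = 0.2936 mol
mass = 0.2936 × 36.46 = 10.70 g

10.7 g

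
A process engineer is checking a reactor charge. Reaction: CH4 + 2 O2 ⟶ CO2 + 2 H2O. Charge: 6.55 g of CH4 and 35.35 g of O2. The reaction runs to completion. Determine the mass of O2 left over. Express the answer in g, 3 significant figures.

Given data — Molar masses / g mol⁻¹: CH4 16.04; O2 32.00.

n(CH4) = 6.550 / 16.04 = 0.4084 mol
n(O2) = 35.35 / 32.00 = 1.105 mol
n/ν for CH4 = 0.4084/1 = 0.4084
n/ν for O2 = 1.105/2 = 0.5525
Smallest n/ν is CH4 → limiting reagent.
O2 consumed = (2/1) × 0.4084 = 0.8168 mol
O2 remaining = 1.105 − 0.8168 = 0.2882 mol
mass = 0.2882 × 32.00 = 9.222 g

9.22 g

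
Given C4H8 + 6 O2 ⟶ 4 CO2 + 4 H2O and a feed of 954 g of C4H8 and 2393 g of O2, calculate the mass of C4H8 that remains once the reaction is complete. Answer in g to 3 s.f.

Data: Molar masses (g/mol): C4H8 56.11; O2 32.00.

n(C4H8) = 954.0 / 56.11 = 17.00 mol
n(O2) = 2393 / 32.00 = 74.78 mol
n/ν for C4H8 = 17.00/1 = 17.00
n/ν for O2 = 74.78/6 = 12.46
Smallest n/ν is O2 → limiting reagent.
C4H8 consumed = (1/6) × 74.78 = 12.46 mol
C4H8 remaining = 17.00 − 12.46 = 4.540 mol
mass = 4.540 × 56.11 = 254.7 g

255 g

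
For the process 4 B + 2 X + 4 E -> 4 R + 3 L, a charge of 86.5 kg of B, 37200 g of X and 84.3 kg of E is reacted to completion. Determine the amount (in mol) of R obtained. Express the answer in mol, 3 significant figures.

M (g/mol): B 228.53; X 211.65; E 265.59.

n(B) = 86.50×1000 / 228.53 = 378.5 mol
n(X) = 37200 / 211.65 = 175.8 mol
n(E) = 84.30×1000 / 265.59 = 317.4 mol
n/ν for B = 378.5/4 = 94.63
n/ν for X = 175.8/2 = 87.90
n/ν for E = 317.4/4 = 79.35
Smallest n/ν is E → limiting reagent.
n(R) = (4/4) × 317.4 = 317.4 mol

317 mol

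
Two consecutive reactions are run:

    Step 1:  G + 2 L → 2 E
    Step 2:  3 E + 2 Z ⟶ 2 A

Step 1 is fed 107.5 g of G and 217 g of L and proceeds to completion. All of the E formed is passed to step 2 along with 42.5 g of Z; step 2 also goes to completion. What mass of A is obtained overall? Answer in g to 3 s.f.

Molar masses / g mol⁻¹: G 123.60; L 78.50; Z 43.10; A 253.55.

250 g

Step 1:
n(G) = 107.5 / 123.60 = 0.8697 mol
n(L) = 217.0 / 78.50 = 2.764 mol
n/ν for G = 0.8697/1 = 0.8697
n/ν for L = 2.764/2 = 1.382
Smallest n/ν is G → limiting reagent.
n(E) produced = (2/1) × 0.8697 = 1.739 mol
Step 2:
n(E) available = 1.739 mol
n(Z) = 42.50 / 43.10 = 0.9861 mol
n/ν for E = 1.739/3 = 0.5797
n/ν for Z = 0.9861/2 = 0.4931
Smallest n/ν is Z → limiting reagent.
n(A) = (2/2) × 0.9861 = 0.9861 mol
mass = 0.9861 × 253.55 = 250.0 g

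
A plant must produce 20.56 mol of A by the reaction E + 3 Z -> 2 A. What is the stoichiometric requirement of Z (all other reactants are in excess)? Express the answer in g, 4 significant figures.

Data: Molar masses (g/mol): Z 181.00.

n(A) = 20.56 mol
n(Z) = (3/2) × 20.56 = 30.84 mol
mass = 30.84 × 181.00 = 5582 g

5582 g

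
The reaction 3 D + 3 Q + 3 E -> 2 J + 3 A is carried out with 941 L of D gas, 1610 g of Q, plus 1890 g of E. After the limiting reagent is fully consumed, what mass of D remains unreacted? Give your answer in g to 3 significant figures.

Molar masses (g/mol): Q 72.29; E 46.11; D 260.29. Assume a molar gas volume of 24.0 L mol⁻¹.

n(D) = 941.0 / 24.0 = 39.21 mol
n(Q) = 1610 / 72.29 = 22.27 mol
n(E) = 1890 / 46.11 = 40.99 mol
n/ν → D: 13.07, Q: 7.423, E: 13.66; Q is limiting.
D consumed = (3/3) × 22.27 = 22.27 mol
D remaining = 39.21 − 22.27 = 16.94 mol
mass = 16.94 × 260.29 = 4409 g

4410 g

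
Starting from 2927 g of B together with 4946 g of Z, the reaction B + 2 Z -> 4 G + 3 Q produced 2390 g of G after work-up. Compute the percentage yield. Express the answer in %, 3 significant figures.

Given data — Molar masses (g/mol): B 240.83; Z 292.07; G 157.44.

44.8 %

n(B) = 2927 / 240.83 = 12.15 mol
n(Z) = 4946 / 292.07 = 16.93 mol
n/ν for B = 12.15/1 = 12.15
n/ν for Z = 16.93/2 = 8.465
Smallest n/ν is Z → limiting reagent.
theoretical n(G) = (4/2) × 16.93 = 33.86 mol → 5331 g
% yield = 2390 / 5331 × 100 = 44.83 %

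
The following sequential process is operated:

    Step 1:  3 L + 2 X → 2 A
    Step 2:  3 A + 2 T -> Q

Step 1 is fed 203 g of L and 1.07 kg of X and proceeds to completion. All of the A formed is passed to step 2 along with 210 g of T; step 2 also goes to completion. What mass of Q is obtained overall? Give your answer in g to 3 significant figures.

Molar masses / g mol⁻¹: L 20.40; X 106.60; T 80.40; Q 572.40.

748 g

Step 1:
n(L) = 203.0 / 20.40 = 9.951 mol
n(X) = 1.070×1000 / 106.60 = 10.04 mol
n/ν → L: 3.317, X: 5.020; L is limiting.
n(A) produced = (2/3) × 9.951 = 6.634 mol
Step 2:
n(A) available = 6.634 mol
n(T) = 210.0 / 80.40 = 2.612 mol
n/ν → A: 2.211, T: 1.306; T is limiting.
n(Q) = (1/2) × 2.612 = 1.306 mol
mass = 1.306 × 572.40 = 747.6 g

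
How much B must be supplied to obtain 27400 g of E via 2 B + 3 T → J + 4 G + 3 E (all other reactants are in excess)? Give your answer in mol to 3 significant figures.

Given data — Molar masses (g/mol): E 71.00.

257 mol

n(E) = 27400 / 71.00 = 385.9 mol
n(B) = (2/3) × 385.9 = 257.3 mol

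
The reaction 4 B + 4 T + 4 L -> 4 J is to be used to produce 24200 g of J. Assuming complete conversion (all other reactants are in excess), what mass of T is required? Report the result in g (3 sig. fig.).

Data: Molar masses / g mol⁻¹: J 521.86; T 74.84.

n(J) = 24200 / 521.86 = 46.37 mol
n(T) = (4/4) × 46.37 = 46.37 mol
mass = 46.37 × 74.84 = 3470 g

3470 g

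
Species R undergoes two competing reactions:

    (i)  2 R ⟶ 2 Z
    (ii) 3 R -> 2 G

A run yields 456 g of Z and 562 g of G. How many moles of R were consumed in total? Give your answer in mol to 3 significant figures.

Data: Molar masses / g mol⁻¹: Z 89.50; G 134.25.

11.4 mol

n(Z) = 456 / 89.50 = 5.095 mol
n(G) = 562 / 134.25 = 4.186 mol
n(R) via (i) = (2/2)×5.095 = 5.095 mol
n(R) via (ii) = (3/2)×4.186 = 6.279 mol
total n(R) = 5.095 + 6.279 = 11.37 mol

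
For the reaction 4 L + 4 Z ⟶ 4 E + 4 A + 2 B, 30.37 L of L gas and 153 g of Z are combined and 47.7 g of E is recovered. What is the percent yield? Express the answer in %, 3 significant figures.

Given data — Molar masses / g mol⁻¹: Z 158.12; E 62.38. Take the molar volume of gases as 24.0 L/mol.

79.0 %

n(L) = 30.37 / 24.0 = 1.265 mol
n(Z) = 153.0 / 158.12 = 0.9676 mol
n/ν for L = 1.265/4 = 0.3163
n/ν for Z = 0.9676/4 = 0.2419
Smallest n/ν is Z → limiting reagent.
theoretical n(E) = (4/4) × 0.9676 = 0.9676 mol → 60.36 g
% yield = 47.7 / 60.36 × 100 = 79.03 %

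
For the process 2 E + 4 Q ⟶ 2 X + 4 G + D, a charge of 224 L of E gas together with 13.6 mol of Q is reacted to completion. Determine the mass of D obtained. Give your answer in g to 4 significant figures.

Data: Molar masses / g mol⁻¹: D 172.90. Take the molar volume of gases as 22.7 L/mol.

587.9 g

n(E) = 224.0 / 22.7 = 9.868 mol
n(Q) = 13.60 mol
n/ν for E = 9.868/2 = 4.934
n/ν for Q = 13.60/4 = 3.400
Smallest n/ν is Q → limiting reagent.
n(D) = (1/4) × 13.60 = 3.400 mol
mass = 3.400 × 172.90 = 587.9 g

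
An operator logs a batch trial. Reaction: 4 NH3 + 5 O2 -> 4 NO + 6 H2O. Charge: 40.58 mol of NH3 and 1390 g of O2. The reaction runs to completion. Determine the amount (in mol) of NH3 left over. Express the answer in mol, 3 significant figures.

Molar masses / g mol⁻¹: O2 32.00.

5.83 mol

n(NH3) = 40.58 mol
n(O2) = 1390 / 32.00 = 43.44 mol
n/ν → NH3: 10.15, O2: 8.688; O2 is limiting.
NH3 consumed = (4/5) × 43.44 = 34.75 mol
NH3 remaining = 40.58 − 34.75 = 5.830 mol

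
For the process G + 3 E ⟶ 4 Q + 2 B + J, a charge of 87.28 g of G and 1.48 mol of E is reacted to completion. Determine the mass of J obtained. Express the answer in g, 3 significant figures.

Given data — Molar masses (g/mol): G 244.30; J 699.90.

n(G) = 87.28 / 244.30 = 0.3573 mol
n(E) = 1.480 mol
n/ν for G = 0.3573/1 = 0.3573
n/ν for E = 1.480/3 = 0.4933
Smallest n/ν is G → limiting reagent.
n(J) = (1/1) × 0.3573 = 0.3573 mol
mass = 0.3573 × 699.90 = 250.1 g

250 g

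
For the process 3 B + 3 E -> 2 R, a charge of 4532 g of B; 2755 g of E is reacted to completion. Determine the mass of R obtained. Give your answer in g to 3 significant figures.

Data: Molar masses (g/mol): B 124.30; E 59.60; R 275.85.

6710 g

n(B) = 4532 / 124.30 = 36.46 mol
n(E) = 2755 / 59.60 = 46.22 mol
n/ν for B = 36.46/3 = 12.15
n/ν for E = 46.22/3 = 15.41
Smallest n/ν is B → limiting reagent.
n(R) = (2/3) × 36.46 = 24.31 mol
mass = 24.31 × 275.85 = 6706 g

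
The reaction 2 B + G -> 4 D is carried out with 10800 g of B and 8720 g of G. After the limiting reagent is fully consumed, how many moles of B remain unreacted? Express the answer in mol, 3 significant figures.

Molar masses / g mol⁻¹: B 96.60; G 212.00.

29.5 mol

n(B) = 10800 / 96.60 = 111.8 mol
n(G) = 8720 / 212.00 = 41.13 mol
n/ν → B: 55.90, G: 41.13; G is limiting.
B consumed = (2/1) × 41.13 = 82.26 mol
B remaining = 111.8 − 82.26 = 29.54 mol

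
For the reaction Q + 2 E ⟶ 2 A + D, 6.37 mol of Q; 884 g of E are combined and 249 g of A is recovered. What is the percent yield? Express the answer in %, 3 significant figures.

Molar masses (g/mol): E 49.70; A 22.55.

86.7 %

n(Q) = 6.370 mol
n(E) = 884.0 / 49.70 = 17.79 mol
n/ν → Q: 6.370, E: 8.895; Q is limiting.
theoretical n(A) = (2/1) × 6.370 = 12.74 mol → 287.3 g
% yield = 249 / 287.3 × 100 = 86.67 %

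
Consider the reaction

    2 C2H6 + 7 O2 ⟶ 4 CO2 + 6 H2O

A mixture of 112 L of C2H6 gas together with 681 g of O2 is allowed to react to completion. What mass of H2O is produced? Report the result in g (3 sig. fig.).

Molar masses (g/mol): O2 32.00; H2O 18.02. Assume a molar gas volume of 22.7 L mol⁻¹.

n(C2H6) = 112.0 / 22.7 = 4.934 mol
n(O2) = 681.0 / 32.00 = 21.28 mol
n/ν for C2H6 = 4.934/2 = 2.467
n/ν for O2 = 21.28/7 = 3.040
Smallest n/ν is C2H6 → limiting reagent.
n(H2O) = (6/2) × 4.934 = 14.80 mol
mass = 14.80 × 18.02 = 266.7 g

267 g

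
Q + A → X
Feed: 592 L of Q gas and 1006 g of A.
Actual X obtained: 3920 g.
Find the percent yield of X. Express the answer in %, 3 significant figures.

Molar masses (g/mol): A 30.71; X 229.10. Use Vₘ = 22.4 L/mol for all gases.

64.7 %

n(Q) = 592.0 / 22.4 = 26.43 mol
n(A) = 1006 / 30.71 = 32.76 mol
n/ν → Q: 26.43, A: 32.76; Q is limiting.
theoretical n(X) = (1/1) × 26.43 = 26.43 mol → 6055 g
% yield = 3920 / 6055 × 100 = 64.74 %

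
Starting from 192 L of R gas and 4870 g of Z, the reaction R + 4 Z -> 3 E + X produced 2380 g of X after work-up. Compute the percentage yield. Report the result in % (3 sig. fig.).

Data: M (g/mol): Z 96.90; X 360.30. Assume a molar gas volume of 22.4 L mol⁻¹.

77.1 %

n(R) = 192.0 / 22.4 = 8.571 mol
n(Z) = 4870 / 96.90 = 50.26 mol
n/ν → R: 8.571, Z: 12.57; R is limiting.
theoretical n(X) = (1/1) × 8.571 = 8.571 mol → 3088 g
% yield = 2380 / 3088 × 100 = 77.07 %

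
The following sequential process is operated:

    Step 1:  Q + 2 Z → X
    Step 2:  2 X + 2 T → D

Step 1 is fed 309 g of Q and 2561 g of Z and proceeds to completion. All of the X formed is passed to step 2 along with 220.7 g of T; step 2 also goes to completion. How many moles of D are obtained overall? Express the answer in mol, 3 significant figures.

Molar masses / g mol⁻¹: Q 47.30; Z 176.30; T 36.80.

Step 1:
n(Q) = 309.0 / 47.30 = 6.533 mol
n(Z) = 2561 / 176.30 = 14.53 mol
n/ν for Q = 6.533/1 = 6.533
n/ν for Z = 14.53/2 = 7.265
Smallest n/ν is Q → limiting reagent.
n(X) produced = (1/1) × 6.533 = 6.533 mol
Step 2:
n(X) available = 6.533 mol
n(T) = 220.7 / 36.80 = 5.997 mol
n/ν for X = 6.533/2 = 3.267
n/ν for T = 5.997/2 = 2.999
Smallest n/ν is T → limiting reagent.
n(D) = (1/2) × 5.997 = 2.999 mol

3.00 mol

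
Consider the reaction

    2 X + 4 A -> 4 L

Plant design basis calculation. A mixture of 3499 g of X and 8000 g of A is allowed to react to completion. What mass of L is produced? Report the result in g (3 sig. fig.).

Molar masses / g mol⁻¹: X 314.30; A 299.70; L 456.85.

10200 g

n(X) = 3499 / 314.30 = 11.13 mol
n(A) = 8000 / 299.70 = 26.69 mol
n/ν → X: 5.565, A: 6.673; X is limiting.
n(L) = (4/2) × 11.13 = 22.26 mol
mass = 22.26 × 456.85 = 10170 g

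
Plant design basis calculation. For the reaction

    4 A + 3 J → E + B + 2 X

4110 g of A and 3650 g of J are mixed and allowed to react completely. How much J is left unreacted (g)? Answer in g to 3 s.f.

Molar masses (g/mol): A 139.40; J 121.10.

n(A) = 4110 / 139.40 = 29.48 mol
n(J) = 3650 / 121.10 = 30.14 mol
n/ν → A: 7.370, J: 10.05; A is limiting.
J consumed = (3/4) × 29.48 = 22.11 mol
J remaining = 30.14 − 22.11 = 8.030 mol
mass = 8.030 × 121.10 = 972.4 g

972 g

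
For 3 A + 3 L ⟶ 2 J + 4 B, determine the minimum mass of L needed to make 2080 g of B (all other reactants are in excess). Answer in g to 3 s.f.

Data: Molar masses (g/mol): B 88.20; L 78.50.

1390 g

n(B) = 2080 / 88.20 = 23.58 mol
n(L) = (3/4) × 23.58 = 17.69 mol
mass = 17.69 × 78.50 = 1389 g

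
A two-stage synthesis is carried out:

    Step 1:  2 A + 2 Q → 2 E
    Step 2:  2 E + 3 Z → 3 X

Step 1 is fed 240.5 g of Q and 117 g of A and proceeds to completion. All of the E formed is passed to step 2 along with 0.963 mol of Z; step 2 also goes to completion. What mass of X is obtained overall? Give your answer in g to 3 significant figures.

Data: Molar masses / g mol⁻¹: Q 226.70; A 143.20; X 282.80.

272 g

Step 1:
n(Q) = 240.5 / 226.70 = 1.061 mol
n(A) = 117.0 / 143.20 = 0.8170 mol
n/ν for Q = 1.061/2 = 0.5305
n/ν for A = 0.8170/2 = 0.4085
Smallest n/ν is A → limiting reagent.
n(E) produced = (2/2) × 0.8170 = 0.8170 mol
Step 2:
n(E) available = 0.8170 mol
n(Z) = 0.9630 mol
n/ν for E = 0.8170/2 = 0.4085
n/ν for Z = 0.9630/3 = 0.3210
Smallest n/ν is Z → limiting reagent.
n(X) = (3/3) × 0.9630 = 0.9630 mol
mass = 0.9630 × 282.80 = 272.3 g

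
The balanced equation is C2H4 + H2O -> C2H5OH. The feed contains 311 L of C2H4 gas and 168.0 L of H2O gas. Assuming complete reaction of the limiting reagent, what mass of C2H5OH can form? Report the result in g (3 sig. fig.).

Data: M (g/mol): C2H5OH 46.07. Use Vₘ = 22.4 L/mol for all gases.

n(C2H4) = 311.0 / 22.4 = 13.88 mol
n(H2O) = 168.0 / 22.4 = 7.500 mol
n/ν for C2H4 = 13.88/1 = 13.88
n/ν for H2O = 7.500/1 = 7.500
Smallest n/ν is H2O → limiting reagent.
n(C2H5OH) = (1/1) × 7.500 = 7.500 mol
mass = 7.500 × 46.07 = 345.5 g

346 g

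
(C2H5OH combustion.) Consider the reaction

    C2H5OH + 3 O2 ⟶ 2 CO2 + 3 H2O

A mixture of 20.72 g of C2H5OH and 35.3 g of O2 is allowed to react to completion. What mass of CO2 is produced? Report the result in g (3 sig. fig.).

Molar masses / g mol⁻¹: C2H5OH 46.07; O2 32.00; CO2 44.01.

32.4 g

n(C2H5OH) = 20.72 / 46.07 = 0.4498 mol
n(O2) = 35.30 / 32.00 = 1.103 mol
n/ν → C2H5OH: 0.4498, O2: 0.3677; O2 is limiting.
n(CO2) = (2/3) × 1.103 = 0.7353 mol
mass = 0.7353 × 44.01 = 32.36 g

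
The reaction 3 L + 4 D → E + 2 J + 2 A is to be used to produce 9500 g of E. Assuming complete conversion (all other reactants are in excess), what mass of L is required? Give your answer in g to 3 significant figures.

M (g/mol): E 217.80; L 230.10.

n(E) = 9500 / 217.80 = 43.62 mol
n(L) = (3/1) × 43.62 = 130.9 mol
mass = 130.9 × 230.10 = 30120 g

30100 g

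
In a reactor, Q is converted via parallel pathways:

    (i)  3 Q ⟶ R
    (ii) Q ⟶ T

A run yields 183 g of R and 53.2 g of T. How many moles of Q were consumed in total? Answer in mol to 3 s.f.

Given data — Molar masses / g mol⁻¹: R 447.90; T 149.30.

1.58 mol

n(R) = 183 / 447.90 = 0.4086 mol
n(T) = 53.2 / 149.30 = 0.3563 mol
n(Q) via (i) = (3/1)×0.4086 = 1.226 mol
n(Q) via (ii) = (1/1)×0.3563 = 0.3563 mol
total n(Q) = 1.226 + 0.3563 = 1.582 mol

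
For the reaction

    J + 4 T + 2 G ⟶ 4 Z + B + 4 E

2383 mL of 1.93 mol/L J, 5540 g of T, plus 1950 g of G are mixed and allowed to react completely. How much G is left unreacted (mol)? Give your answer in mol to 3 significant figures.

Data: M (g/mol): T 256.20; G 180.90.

1.58 mol

n(J) = 1.93 × 2383/1000 = 4.599 mol
n(T) = 5540 / 256.20 = 21.62 mol
n(G) = 1950 / 180.90 = 10.78 mol
n/ν for J = 4.599/1 = 4.599
n/ν for T = 21.62/4 = 5.405
n/ν for G = 10.78/2 = 5.390
Smallest n/ν is J → limiting reagent.
G consumed = (2/1) × 4.599 = 9.198 mol
G remaining = 10.78 − 9.198 = 1.582 mol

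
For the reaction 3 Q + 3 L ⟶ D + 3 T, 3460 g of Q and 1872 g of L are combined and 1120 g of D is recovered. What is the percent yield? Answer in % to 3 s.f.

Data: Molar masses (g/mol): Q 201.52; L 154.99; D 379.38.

73.3 %

n(Q) = 3460 / 201.52 = 17.17 mol
n(L) = 1872 / 154.99 = 12.08 mol
n/ν for Q = 17.17/3 = 5.723
n/ν for L = 12.08/3 = 4.027
Smallest n/ν is L → limiting reagent.
theoretical n(D) = (1/3) × 12.08 = 4.027 mol → 1528 g
% yield = 1120 / 1528 × 100 = 73.30 %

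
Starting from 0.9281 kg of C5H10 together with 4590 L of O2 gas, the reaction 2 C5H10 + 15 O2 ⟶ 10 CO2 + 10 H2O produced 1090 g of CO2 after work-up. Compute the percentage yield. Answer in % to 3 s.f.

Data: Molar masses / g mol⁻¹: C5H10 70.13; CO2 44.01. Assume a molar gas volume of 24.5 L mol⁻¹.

37.4 %

n(C5H10) = 0.9281×1000 / 70.13 = 13.23 mol
n(O2) = 4590 / 24.5 = 187.3 mol
n/ν for C5H10 = 13.23/2 = 6.615
n/ν for O2 = 187.3/15 = 12.49
Smallest n/ν is C5H10 → limiting reagent.
theoretical n(CO2) = (10/2) × 13.23 = 66.15 mol → 2911 g
% yield = 1090 / 2911 × 100 = 37.44 %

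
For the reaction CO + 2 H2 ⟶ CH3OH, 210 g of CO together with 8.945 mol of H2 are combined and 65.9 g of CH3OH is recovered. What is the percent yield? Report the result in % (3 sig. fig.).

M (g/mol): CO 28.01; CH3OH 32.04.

46.0 %

n(CO) = 210.0 / 28.01 = 7.497 mol
n(H2) = 8.945 mol
n/ν → CO: 7.497, H2: 4.473; H2 is limiting.
theoretical n(CH3OH) = (1/2) × 8.945 = 4.473 mol → 143.3 g
% yield = 65.9 / 143.3 × 100 = 45.99 %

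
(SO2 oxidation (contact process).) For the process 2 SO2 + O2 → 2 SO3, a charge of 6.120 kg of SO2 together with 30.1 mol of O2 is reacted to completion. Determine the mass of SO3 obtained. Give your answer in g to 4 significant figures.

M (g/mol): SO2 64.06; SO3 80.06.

n(SO2) = 6.120×1000 / 64.06 = 95.54 mol
n(O2) = 30.10 mol
n/ν → SO2: 47.77, O2: 30.10; O2 is limiting.
n(SO3) = (2/1) × 30.10 = 60.20 mol
mass = 60.20 × 80.06 = 4820 g

4820 g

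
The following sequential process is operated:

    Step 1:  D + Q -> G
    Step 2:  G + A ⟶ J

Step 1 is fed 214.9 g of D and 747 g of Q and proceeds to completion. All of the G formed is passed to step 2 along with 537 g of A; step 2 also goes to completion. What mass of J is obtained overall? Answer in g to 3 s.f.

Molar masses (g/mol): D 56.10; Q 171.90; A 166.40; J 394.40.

Step 1:
n(D) = 214.9 / 56.10 = 3.831 mol
n(Q) = 747.0 / 171.90 = 4.346 mol
n/ν → D: 3.831, Q: 4.346; D is limiting.
n(G) produced = (1/1) × 3.831 = 3.831 mol
Step 2:
n(G) available = 3.831 mol
n(A) = 537.0 / 166.40 = 3.227 mol
n/ν → G: 3.831, A: 3.227; A is limiting.
n(J) = (1/1) × 3.227 = 3.227 mol
mass = 3.227 × 394.40 = 1273 g

1270 g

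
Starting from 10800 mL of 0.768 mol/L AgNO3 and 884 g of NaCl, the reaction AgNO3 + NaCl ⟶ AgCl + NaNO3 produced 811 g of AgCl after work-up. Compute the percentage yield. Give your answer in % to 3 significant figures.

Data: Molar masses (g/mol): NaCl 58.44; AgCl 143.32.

n(AgNO3) = 0.768 × 10800/1000 = 8.294 mol
n(NaCl) = 884.0 / 58.44 = 15.13 mol
n/ν for AgNO3 = 8.294/1 = 8.294
n/ν for NaCl = 15.13/1 = 15.13
Smallest n/ν is AgNO3 → limiting reagent.
theoretical n(AgCl) = (1/1) × 8.294 = 8.294 mol → 1189 g
% yield = 811 / 1189 × 100 = 68.21 %

68.2 %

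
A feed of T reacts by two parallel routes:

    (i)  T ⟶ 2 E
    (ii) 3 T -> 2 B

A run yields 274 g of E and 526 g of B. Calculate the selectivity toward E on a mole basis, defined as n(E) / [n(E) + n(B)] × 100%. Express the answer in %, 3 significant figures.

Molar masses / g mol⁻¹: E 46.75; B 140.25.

61.0 %

n(E) = 274 / 46.75 = 5.861 mol
n(B) = 526 / 140.25 = 3.750 mol
selectivity = 5.861/(5.861+3.750) × 100 = 60.98 %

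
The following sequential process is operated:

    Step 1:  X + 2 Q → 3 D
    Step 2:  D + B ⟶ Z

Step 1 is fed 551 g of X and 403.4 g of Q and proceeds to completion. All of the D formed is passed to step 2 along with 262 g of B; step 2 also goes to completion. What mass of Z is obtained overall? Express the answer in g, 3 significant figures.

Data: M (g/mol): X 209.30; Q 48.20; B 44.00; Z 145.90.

869 g

Step 1:
n(X) = 551.0 / 209.30 = 2.633 mol
n(Q) = 403.4 / 48.20 = 8.369 mol
n/ν → X: 2.633, Q: 4.185; X is limiting.
n(D) produced = (3/1) × 2.633 = 7.899 mol
Step 2:
n(D) available = 7.899 mol
n(B) = 262.0 / 44.00 = 5.955 mol
n/ν → D: 7.899, B: 5.955; B is limiting.
n(Z) = (1/1) × 5.955 = 5.955 mol
mass = 5.955 × 145.90 = 868.8 g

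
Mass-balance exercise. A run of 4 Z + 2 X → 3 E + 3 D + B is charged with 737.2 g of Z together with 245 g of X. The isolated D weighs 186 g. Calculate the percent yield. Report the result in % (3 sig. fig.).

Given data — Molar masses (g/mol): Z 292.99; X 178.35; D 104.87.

n(Z) = 737.2 / 292.99 = 2.516 mol
n(X) = 245.0 / 178.35 = 1.374 mol
n/ν for Z = 2.516/4 = 0.6290
n/ν for X = 1.374/2 = 0.6870
Smallest n/ν is Z → limiting reagent.
theoretical n(D) = (3/4) × 2.516 = 1.887 mol → 197.9 g
% yield = 186 / 197.9 × 100 = 93.99 %

94.0 %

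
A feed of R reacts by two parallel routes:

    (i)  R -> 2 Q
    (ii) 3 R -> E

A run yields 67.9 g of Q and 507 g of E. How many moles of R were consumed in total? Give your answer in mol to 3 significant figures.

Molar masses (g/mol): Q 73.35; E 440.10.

n(Q) = 67.9 / 73.35 = 0.9257 mol
n(E) = 507 / 440.10 = 1.152 mol
n(R) via (i) = (1/2)×0.9257 = 0.4629 mol
n(R) via (ii) = (3/1)×1.152 = 3.456 mol
total n(R) = 0.4629 + 3.456 = 3.919 mol

3.92 mol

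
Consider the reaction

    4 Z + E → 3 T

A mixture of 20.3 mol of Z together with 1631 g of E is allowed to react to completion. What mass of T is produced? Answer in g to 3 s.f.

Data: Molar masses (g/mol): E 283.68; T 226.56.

3450 g

n(Z) = 20.30 mol
n(E) = 1631 / 283.68 = 5.749 mol
n/ν for Z = 20.30/4 = 5.075
n/ν for E = 5.749/1 = 5.749
Smallest n/ν is Z → limiting reagent.
n(T) = (3/4) × 20.30 = 15.23 mol
mass = 15.23 × 226.56 = 3451 g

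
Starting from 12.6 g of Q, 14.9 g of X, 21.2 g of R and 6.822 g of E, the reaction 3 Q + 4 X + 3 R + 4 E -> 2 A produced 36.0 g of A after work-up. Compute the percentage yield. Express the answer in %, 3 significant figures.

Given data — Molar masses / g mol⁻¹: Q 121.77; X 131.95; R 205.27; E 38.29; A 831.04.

76.7 %

n(Q) = 12.60 / 121.77 = 0.1035 mol
n(X) = 14.90 / 131.95 = 0.1129 mol
n(R) = 21.20 / 205.27 = 0.1033 mol
n(E) = 6.822 / 38.29 = 0.1782 mol
n/ν for Q = 0.1035/3 = 0.03450
n/ν for X = 0.1129/4 = 0.02823
n/ν for R = 0.1033/3 = 0.03443
n/ν for E = 0.1782/4 = 0.04455
Smallest n/ν is X → limiting reagent.
theoretical n(A) = (2/4) × 0.1129 = 0.05645 mol → 46.91 g
% yield = 36.0 / 46.91 × 100 = 76.74 %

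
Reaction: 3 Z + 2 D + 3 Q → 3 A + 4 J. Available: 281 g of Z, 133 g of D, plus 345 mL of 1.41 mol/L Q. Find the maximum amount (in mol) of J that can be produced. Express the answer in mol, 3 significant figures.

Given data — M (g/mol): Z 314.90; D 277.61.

n(Z) = 281.0 / 314.90 = 0.8923 mol
n(D) = 133.0 / 277.61 = 0.4791 mol
n(Q) = 1.41 × 345.0/1000 = 0.4865 mol
n/ν → Z: 0.2974, D: 0.2396, Q: 0.1622; Q is limiting.
n(J) = (4/3) × 0.4865 = 0.6487 mol

0.649 mol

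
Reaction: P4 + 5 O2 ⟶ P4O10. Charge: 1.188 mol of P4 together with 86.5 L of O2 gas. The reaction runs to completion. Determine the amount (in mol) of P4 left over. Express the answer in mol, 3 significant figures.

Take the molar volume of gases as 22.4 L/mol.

n(P4) = 1.188 mol
n(O2) = 86.50 / 22.4 = 3.862 mol
n/ν → P4: 1.188, O2: 0.7724; O2 is limiting.
P4 consumed = (1/5) × 3.862 = 0.7724 mol
P4 remaining = 1.188 − 0.7724 = 0.4156 mol

0.416 mol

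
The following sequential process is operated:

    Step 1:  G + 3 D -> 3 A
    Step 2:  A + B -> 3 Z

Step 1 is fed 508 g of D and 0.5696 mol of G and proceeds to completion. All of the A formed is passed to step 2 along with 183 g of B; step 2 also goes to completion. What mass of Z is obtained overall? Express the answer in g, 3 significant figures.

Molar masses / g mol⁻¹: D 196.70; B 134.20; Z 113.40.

464 g

Step 1:
n(D) = 508.0 / 196.70 = 2.583 mol
n(G) = 0.5696 mol
n/ν for D = 2.583/3 = 0.8610
n/ν for G = 0.5696/1 = 0.5696
Smallest n/ν is G → limiting reagent.
n(A) produced = (3/1) × 0.5696 = 1.709 mol
Step 2:
n(A) available = 1.709 mol
n(B) = 183.0 / 134.20 = 1.364 mol
n/ν for A = 1.709/1 = 1.709
n/ν for B = 1.364/1 = 1.364
Smallest n/ν is B → limiting reagent.
n(Z) = (3/1) × 1.364 = 4.092 mol
mass = 4.092 × 113.40 = 464.0 g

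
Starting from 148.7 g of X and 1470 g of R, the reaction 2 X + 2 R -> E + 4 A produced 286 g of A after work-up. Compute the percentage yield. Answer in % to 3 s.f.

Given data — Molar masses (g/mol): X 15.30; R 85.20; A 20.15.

73.0 %

n(X) = 148.7 / 15.30 = 9.719 mol
n(R) = 1470 / 85.20 = 17.25 mol
n/ν → X: 4.860, R: 8.625; X is limiting.
theoretical n(A) = (4/2) × 9.719 = 19.44 mol → 391.7 g
% yield = 286 / 391.7 × 100 = 73.02 %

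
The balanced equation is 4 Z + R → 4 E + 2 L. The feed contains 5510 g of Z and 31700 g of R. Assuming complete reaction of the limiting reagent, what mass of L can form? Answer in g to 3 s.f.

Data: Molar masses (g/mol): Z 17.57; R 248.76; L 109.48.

n(Z) = 5510 / 17.57 = 313.6 mol
n(R) = 31700 / 248.76 = 127.4 mol
n/ν → Z: 78.40, R: 127.4; Z is limiting.
n(L) = (2/4) × 313.6 = 156.8 mol
mass = 156.8 × 109.48 = 17170 g

17200 g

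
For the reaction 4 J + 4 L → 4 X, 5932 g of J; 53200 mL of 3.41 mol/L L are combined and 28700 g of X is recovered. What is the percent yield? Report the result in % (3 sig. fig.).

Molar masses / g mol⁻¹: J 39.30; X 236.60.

n(J) = 5932 / 39.30 = 150.9 mol
n(L) = 3.41 × 53200/1000 = 181.4 mol
n/ν for J = 150.9/4 = 37.73
n/ν for L = 181.4/4 = 45.35
Smallest n/ν is J → limiting reagent.
theoretical n(X) = (4/4) × 150.9 = 150.9 mol → 35700 g
% yield = 28700 / 35700 × 100 = 80.39 %

80.4 %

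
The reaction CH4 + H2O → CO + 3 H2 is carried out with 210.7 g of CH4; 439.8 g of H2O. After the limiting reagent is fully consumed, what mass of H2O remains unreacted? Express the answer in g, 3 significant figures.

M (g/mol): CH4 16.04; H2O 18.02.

203 g

n(CH4) = 210.7 / 16.04 = 13.14 mol
n(H2O) = 439.8 / 18.02 = 24.41 mol
n/ν for CH4 = 13.14/1 = 13.14
n/ν for H2O = 24.41/1 = 24.41
Smallest n/ν is CH4 → limiting reagent.
H2O consumed = (1/1) × 13.14 = 13.14 mol
H2O remaining = 24.41 − 13.14 = 11.27 mol
mass = 11.27 × 18.02 = 203.1 g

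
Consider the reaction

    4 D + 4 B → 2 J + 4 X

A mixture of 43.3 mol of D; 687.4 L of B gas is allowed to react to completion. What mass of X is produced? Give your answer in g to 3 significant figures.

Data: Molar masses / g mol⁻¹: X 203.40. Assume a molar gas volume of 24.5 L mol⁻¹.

5710 g

n(D) = 43.30 mol
n(B) = 687.4 / 24.5 = 28.06 mol
n/ν → D: 10.83, B: 7.015; B is limiting.
n(X) = (4/4) × 28.06 = 28.06 mol
mass = 28.06 × 203.40 = 5707 g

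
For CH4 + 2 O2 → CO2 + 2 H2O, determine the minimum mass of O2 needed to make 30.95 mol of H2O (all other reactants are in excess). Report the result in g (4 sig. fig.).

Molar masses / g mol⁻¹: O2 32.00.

990.4 g

n(H2O) = 30.95 mol
n(O2) = (2/2) × 30.95 = 30.95 mol
mass = 30.95 × 32.00 = 990.4 g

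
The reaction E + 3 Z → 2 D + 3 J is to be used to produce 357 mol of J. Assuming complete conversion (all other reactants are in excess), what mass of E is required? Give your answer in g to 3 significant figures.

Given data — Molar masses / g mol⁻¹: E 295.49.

n(J) = 357.0 mol
n(E) = (1/3) × 357.0 = 119.0 mol
mass = 119.0 × 295.49 = 35160 g

35200 g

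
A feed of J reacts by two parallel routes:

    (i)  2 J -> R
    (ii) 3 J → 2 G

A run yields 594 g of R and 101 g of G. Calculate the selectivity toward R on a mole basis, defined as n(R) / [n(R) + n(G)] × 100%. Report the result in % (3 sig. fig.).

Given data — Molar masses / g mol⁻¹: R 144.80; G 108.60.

n(R) = 594 / 144.80 = 4.102 mol
n(G) = 101 / 108.60 = 0.9300 mol
selectivity = 4.102/(4.102+0.9300) × 100 = 81.52 %

81.5 %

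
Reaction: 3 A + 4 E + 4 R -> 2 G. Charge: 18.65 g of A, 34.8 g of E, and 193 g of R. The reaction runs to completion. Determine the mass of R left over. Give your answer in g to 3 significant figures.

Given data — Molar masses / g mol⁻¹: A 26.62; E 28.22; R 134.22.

n(A) = 18.65 / 26.62 = 0.7006 mol
n(E) = 34.80 / 28.22 = 1.233 mol
n(R) = 193.0 / 134.22 = 1.438 mol
n/ν for A = 0.7006/3 = 0.2335
n/ν for E = 1.233/4 = 0.3083
n/ν for R = 1.438/4 = 0.3595
Smallest n/ν is A → limiting reagent.
R consumed = (4/3) × 0.7006 = 0.9341 mol
R remaining = 1.438 − 0.9341 = 0.5039 mol
mass = 0.5039 × 134.22 = 67.63 g

67.6 g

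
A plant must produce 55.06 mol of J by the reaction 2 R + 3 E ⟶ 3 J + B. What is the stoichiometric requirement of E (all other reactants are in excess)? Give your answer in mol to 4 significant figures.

55.06 mol

n(J) = 55.06 mol
n(E) = (3/3) × 55.06 = 55.06 mol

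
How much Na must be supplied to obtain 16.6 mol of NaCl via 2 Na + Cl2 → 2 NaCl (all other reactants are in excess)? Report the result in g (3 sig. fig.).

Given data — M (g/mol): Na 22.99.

382 g

n(NaCl) = 16.60 mol
n(Na) = (2/2) × 16.60 = 16.60 mol
mass = 16.60 × 22.99 = 381.6 g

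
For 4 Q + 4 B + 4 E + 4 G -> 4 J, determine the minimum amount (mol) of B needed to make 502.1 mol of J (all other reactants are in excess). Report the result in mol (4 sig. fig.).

502.1 mol

n(J) = 502.1 mol
n(B) = (4/4) × 502.1 = 502.1 mol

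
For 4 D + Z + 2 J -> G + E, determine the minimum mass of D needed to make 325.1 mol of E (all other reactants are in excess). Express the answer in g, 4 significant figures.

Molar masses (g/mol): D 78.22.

n(E) = 325.1 mol
n(D) = (4/1) × 325.1 = 1300 mol
mass = 1300 × 78.22 = 101700 g

101700 g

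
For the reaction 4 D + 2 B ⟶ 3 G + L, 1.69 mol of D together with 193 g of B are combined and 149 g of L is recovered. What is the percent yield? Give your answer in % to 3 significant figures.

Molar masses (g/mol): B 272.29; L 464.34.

90.5 %

n(D) = 1.690 mol
n(B) = 193.0 / 272.29 = 0.7088 mol
n/ν for D = 1.690/4 = 0.4225
n/ν for B = 0.7088/2 = 0.3544
Smallest n/ν is B → limiting reagent.
theoretical n(L) = (1/2) × 0.7088 = 0.3544 mol → 164.6 g
% yield = 149 / 164.6 × 100 = 90.52 %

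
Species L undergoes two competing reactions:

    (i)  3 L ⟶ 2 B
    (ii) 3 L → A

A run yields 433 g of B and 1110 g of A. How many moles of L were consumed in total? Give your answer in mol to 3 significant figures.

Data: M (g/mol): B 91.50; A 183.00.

25.3 mol

n(B) = 433 / 91.50 = 4.732 mol
n(A) = 1110 / 183.00 = 6.066 mol
n(L) via (i) = (3/2)×4.732 = 7.098 mol
n(L) via (ii) = (3/1)×6.066 = 18.20 mol
total n(L) = 7.098 + 18.20 = 25.30 mol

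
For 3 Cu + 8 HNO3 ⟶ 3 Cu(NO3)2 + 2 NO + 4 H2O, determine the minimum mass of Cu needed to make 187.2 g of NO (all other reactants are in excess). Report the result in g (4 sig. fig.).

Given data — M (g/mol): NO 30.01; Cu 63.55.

n(NO) = 187.2 / 30.01 = 6.238 mol
n(Cu) = (3/2) × 6.238 = 9.357 mol
mass = 9.357 × 63.55 = 594.6 g

594.6 g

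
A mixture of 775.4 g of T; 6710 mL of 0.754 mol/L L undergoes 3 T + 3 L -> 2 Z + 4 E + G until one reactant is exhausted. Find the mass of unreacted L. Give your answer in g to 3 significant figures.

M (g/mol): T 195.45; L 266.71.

291 g

n(T) = 775.4 / 195.45 = 3.967 mol
n(L) = 0.754 × 6710/1000 = 5.059 mol
n/ν → T: 1.322, L: 1.686; T is limiting.
L consumed = (3/3) × 3.967 = 3.967 mol
L remaining = 5.059 − 3.967 = 1.092 mol
mass = 1.092 × 266.71 = 291.2 g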